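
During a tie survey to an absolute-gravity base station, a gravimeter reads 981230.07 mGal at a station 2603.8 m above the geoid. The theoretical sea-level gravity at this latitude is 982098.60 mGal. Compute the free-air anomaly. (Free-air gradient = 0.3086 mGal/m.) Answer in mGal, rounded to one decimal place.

Free-air correction = 0.3086 × 2603.8 = 803.53 mGal
Free-air anomaly = 981230.07 − 982098.60 + (803.53) = -65.00 mGal

-65.0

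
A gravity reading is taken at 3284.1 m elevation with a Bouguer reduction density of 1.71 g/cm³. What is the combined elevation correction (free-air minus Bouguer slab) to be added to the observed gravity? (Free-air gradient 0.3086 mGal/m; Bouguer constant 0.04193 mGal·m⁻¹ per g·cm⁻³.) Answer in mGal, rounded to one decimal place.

Combined gradient = 0.3086 − 0.04193 × 1.71 = 0.2368997 mGal/m
Combined elevation correction = 0.2368997 × 3284.1 = 778.0 mGal

778.0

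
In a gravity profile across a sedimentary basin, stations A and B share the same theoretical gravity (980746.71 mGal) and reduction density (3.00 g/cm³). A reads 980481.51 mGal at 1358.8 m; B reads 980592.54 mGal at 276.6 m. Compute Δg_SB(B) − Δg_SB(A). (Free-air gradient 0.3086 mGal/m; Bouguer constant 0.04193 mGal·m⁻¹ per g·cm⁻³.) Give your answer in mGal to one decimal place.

Δg_SB(A) = 980481.51 − 980746.71 + 0.3086×1358.8 − 0.04193×3.00×1358.8 = -16.80 mGal
Δg_SB(B) = 980592.54 − 980746.71 + 0.3086×276.6 − 0.04193×3.00×276.6 = -103.60 mGal
Difference = -103.60 − (-16.80) = -86.80 mGal

-86.8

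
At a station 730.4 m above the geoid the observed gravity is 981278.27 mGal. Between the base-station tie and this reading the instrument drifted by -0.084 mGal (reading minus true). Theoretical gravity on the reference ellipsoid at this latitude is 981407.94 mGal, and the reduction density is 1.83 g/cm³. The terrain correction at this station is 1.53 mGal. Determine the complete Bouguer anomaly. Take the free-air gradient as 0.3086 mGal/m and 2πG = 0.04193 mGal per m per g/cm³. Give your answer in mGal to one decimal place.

Drift-corrected reading = 981278.27 − (-0.084) = 981278.354 mGal
Free-air correction = 0.3086 × 730.4 = 225.40 mGal
Free-air anomaly = 981278.354 − 981407.94 + (225.40) = 95.814 mGal
Bouguer slab correction = 0.04193 × 1.83 × 730.4 = 56.04 mGal
Simple Bouguer anomaly = 95.814 − (56.04) = 39.774 mGal
Complete Bouguer anomaly = 39.774 + 1.53 = 41.304 mGal

41.3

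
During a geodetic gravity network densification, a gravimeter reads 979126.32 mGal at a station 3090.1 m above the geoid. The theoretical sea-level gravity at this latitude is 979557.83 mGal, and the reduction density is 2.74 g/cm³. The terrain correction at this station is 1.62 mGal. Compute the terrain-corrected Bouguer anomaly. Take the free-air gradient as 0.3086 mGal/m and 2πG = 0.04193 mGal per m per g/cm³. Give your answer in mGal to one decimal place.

168.7

Free-air correction = 0.3086 × 3090.1 = 953.60 mGal
Free-air anomaly = 979126.32 − 979557.83 + (953.60) = 522.09 mGal
Bouguer slab correction = 0.04193 × 2.74 × 3090.1 = 355.02 mGal
Simple Bouguer anomaly = 522.09 − (355.02) = 167.07 mGal
Complete Bouguer anomaly = 167.07 + 1.62 = 168.69 mGal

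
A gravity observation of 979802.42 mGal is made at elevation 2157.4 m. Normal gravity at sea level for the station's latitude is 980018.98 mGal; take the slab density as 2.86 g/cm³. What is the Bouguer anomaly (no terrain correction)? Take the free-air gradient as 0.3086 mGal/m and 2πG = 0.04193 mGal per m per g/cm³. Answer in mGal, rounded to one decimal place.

190.5

Free-air correction = 0.3086 × 2157.4 = 665.77 mGal
Free-air anomaly = 979802.42 − 980018.98 + (665.77) = 449.21 mGal
Bouguer slab correction = 0.04193 × 2.86 × 2157.4 = 258.71 mGal
Simple Bouguer anomaly = 449.21 − (258.71) = 190.50 mGal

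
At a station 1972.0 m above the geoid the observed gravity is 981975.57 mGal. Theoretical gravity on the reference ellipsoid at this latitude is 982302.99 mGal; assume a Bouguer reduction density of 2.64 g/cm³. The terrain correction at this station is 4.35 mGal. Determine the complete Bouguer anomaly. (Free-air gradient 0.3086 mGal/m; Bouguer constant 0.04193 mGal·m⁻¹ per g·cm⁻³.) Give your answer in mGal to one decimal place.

67.2

Free-air correction = 0.3086 × 1972.0 = 608.56 mGal
Free-air anomaly = 981975.57 − 982302.99 + (608.56) = 281.14 mGal
Bouguer slab correction = 0.04193 × 2.64 × 1972.0 = 218.29 mGal
Simple Bouguer anomaly = 281.14 − (218.29) = 62.85 mGal
Complete Bouguer anomaly = 62.85 + 4.35 = 67.20 mGal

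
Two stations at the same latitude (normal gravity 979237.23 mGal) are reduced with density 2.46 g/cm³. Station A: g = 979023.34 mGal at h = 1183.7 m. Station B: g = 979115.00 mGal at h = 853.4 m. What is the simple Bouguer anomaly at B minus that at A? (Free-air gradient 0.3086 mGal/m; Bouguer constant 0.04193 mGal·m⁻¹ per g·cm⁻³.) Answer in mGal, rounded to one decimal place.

23.8

Δg_SB(A) = 979023.34 − 979237.23 + 0.3086×1183.7 − 0.04193×2.46×1183.7 = 29.30 mGal
Δg_SB(B) = 979115.00 − 979237.23 + 0.3086×853.4 − 0.04193×2.46×853.4 = 53.10 mGal
Difference = 53.10 − (29.30) = 23.80 mGal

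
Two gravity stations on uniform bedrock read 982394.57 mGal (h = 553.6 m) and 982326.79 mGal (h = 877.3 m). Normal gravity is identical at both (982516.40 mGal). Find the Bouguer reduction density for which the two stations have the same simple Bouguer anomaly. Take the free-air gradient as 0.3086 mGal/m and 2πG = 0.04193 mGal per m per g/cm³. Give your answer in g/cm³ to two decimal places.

2.37

Δg_obs = 982326.79 − 982394.57 = -67.78 mGal over Δh = 877.3 − 553.6 = 323.7 m
Equal Bouguer anomalies ⇒ Δg_obs + (0.3086 − 0.04193ρ)·Δh = 0
0.3086 − 0.04193ρ = −Δg_obs/Δh = 0.20939
ρ = (0.3086 − 0.20939) / 0.04193 = 2.37 g/cm³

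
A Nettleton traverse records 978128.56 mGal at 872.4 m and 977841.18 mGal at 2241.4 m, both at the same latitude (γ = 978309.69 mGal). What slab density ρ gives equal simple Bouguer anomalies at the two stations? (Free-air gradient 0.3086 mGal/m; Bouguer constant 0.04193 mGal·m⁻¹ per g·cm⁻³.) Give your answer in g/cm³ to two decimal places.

2.35

Δg_obs = 977841.18 − 978128.56 = -287.38 mGal over Δh = 2241.4 − 872.4 = 1369.0 m
Equal Bouguer anomalies ⇒ Δg_obs + (0.3086 − 0.04193ρ)·Δh = 0
0.3086 − 0.04193ρ = −Δg_obs/Δh = 0.20992
ρ = (0.3086 − 0.20992) / 0.04193 = 2.35 g/cm³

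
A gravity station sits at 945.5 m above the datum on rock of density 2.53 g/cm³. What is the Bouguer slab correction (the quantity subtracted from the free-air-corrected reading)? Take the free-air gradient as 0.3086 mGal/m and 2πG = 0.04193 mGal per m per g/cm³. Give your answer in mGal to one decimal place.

100.3

Bouguer slab correction = 0.04193 × 2.53 × 945.5 = 100.3 mGal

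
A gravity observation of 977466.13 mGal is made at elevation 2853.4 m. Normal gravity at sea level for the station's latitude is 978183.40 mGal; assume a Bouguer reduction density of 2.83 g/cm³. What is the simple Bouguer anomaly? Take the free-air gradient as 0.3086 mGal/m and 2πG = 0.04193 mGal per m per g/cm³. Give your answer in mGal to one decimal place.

-175.3

Free-air correction = 0.3086 × 2853.4 = 880.56 mGal
Free-air anomaly = 977466.13 − 978183.40 + (880.56) = 163.29 mGal
Bouguer slab correction = 0.04193 × 2.83 × 2853.4 = 338.59 mGal
Simple Bouguer anomaly = 163.29 − (338.59) = -175.30 mGal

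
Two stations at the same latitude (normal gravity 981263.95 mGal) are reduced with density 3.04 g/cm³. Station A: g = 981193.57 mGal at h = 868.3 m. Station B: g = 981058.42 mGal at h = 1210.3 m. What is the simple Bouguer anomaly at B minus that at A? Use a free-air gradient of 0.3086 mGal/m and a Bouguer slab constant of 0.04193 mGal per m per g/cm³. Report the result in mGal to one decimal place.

Δg_SB(A) = 981193.57 − 981263.95 + 0.3086×868.3 − 0.04193×3.04×868.3 = 86.90 mGal
Δg_SB(B) = 981058.42 − 981263.95 + 0.3086×1210.3 − 0.04193×3.04×1210.3 = 13.70 mGal
Difference = 13.70 − (86.90) = -73.20 mGal

-73.2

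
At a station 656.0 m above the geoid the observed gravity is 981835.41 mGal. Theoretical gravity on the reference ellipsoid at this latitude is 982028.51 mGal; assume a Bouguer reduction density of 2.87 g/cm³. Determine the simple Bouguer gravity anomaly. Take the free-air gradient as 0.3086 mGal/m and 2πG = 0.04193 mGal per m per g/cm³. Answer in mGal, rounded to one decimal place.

Free-air correction = 0.3086 × 656.0 = 202.44 mGal
Free-air anomaly = 981835.41 − 982028.51 + (202.44) = 9.34 mGal
Bouguer slab correction = 0.04193 × 2.87 × 656.0 = 78.94 mGal
Simple Bouguer anomaly = 9.34 − (78.94) = -69.60 mGal

-69.6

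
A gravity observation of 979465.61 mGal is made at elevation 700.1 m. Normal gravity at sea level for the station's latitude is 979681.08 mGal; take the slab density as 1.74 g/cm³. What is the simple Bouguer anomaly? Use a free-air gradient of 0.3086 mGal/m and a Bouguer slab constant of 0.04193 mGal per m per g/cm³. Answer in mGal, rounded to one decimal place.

Free-air correction = 0.3086 × 700.1 = 216.05 mGal
Free-air anomaly = 979465.61 − 979681.08 + (216.05) = 0.58 mGal
Bouguer slab correction = 0.04193 × 1.74 × 700.1 = 51.08 mGal
Simple Bouguer anomaly = 0.58 − (51.08) = -50.50 mGal

-50.5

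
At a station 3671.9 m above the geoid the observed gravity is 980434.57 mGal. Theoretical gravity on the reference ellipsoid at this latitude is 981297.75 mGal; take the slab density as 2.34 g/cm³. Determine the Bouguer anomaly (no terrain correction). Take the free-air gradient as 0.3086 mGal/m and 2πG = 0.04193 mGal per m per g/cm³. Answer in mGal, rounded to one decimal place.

Free-air correction = 0.3086 × 3671.9 = 1133.15 mGal
Free-air anomaly = 980434.57 − 981297.75 + (1133.15) = 269.97 mGal
Bouguer slab correction = 0.04193 × 2.34 × 3671.9 = 360.27 mGal
Simple Bouguer anomaly = 269.97 − (360.27) = -90.30 mGal

-90.3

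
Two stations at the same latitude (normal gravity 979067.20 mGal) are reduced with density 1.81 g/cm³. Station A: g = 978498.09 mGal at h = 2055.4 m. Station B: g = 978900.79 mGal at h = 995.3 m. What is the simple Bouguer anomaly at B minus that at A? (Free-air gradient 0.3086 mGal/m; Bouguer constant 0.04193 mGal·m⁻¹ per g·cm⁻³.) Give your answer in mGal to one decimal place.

156.0

Δg_SB(A) = 978498.09 − 979067.20 + 0.3086×2055.4 − 0.04193×1.81×2055.4 = -90.80 mGal
Δg_SB(B) = 978900.79 − 979067.20 + 0.3086×995.3 − 0.04193×1.81×995.3 = 65.20 mGal
Difference = 65.20 − (-90.80) = 156.00 mGal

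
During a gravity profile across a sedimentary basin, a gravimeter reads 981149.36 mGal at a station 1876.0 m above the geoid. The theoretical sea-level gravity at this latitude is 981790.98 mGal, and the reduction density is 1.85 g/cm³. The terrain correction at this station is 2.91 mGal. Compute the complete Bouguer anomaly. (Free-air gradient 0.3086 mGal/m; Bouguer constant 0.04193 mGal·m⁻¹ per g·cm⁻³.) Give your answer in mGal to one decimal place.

Free-air correction = 0.3086 × 1876.0 = 578.93 mGal
Free-air anomaly = 981149.36 − 981790.98 + (578.93) = -62.69 mGal
Bouguer slab correction = 0.04193 × 1.85 × 1876.0 = 145.52 mGal
Simple Bouguer anomaly = -62.69 − (145.52) = -208.21 mGal
Complete Bouguer anomaly = -208.21 + 2.91 = -205.30 mGal

-205.3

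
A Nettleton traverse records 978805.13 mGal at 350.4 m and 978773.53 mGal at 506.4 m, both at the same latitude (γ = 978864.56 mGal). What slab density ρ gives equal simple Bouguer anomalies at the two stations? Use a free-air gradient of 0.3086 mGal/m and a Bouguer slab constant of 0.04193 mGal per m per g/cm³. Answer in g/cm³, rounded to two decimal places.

Δg_obs = 978773.53 − 978805.13 = -31.60 mGal over Δh = 506.4 − 350.4 = 156.0 m
Equal Bouguer anomalies ⇒ Δg_obs + (0.3086 − 0.04193ρ)·Δh = 0
0.3086 − 0.04193ρ = −Δg_obs/Δh = 0.20256
ρ = (0.3086 − 0.20256) / 0.04193 = 2.53 g/cm³

2.53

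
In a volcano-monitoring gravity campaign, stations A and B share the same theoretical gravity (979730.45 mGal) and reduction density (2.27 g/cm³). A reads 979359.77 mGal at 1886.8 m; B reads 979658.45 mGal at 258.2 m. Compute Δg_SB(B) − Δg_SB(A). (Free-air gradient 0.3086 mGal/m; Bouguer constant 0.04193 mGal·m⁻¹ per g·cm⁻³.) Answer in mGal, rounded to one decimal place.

-48.9

Δg_SB(A) = 979359.77 − 979730.45 + 0.3086×1886.8 − 0.04193×2.27×1886.8 = 32.00 mGal
Δg_SB(B) = 979658.45 − 979730.45 + 0.3086×258.2 − 0.04193×2.27×258.2 = -16.90 mGal
Difference = -16.90 − (32.00) = -48.90 mGal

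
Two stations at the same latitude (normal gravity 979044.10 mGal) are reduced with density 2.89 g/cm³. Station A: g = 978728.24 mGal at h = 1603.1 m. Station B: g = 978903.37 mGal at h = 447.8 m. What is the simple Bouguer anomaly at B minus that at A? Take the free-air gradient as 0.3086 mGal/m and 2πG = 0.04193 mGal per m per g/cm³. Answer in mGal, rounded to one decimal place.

-41.4

Δg_SB(A) = 978728.24 − 979044.10 + 0.3086×1603.1 − 0.04193×2.89×1603.1 = -15.40 mGal
Δg_SB(B) = 978903.37 − 979044.10 + 0.3086×447.8 − 0.04193×2.89×447.8 = -56.80 mGal
Difference = -56.80 − (-15.40) = -41.40 mGal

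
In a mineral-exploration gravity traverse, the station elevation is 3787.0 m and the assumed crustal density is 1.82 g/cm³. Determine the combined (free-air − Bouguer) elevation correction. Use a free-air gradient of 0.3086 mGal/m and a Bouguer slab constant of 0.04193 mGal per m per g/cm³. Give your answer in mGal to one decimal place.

Combined gradient = 0.3086 − 0.04193 × 1.82 = 0.2322874 mGal/m
Combined elevation correction = 0.2322874 × 3787.0 = 879.7 mGal

879.7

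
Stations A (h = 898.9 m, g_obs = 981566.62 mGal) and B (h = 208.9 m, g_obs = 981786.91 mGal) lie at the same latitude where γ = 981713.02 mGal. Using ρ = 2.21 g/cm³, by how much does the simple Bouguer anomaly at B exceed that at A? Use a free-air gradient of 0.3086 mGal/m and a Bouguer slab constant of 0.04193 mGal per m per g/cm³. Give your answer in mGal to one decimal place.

Δg_SB(A) = 981566.62 − 981713.02 + 0.3086×898.9 − 0.04193×2.21×898.9 = 47.70 mGal
Δg_SB(B) = 981786.91 − 981713.02 + 0.3086×208.9 − 0.04193×2.21×208.9 = 119.00 mGal
Difference = 119.00 − (47.70) = 71.30 mGal

71.3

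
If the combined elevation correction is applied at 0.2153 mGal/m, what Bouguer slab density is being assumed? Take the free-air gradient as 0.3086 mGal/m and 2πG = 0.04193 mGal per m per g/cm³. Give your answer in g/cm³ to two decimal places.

0.2153 = 0.3086 − 0.04193 × ρ
ρ = (0.3086 − 0.2153) / 0.04193 = 2.23 g/cm³

2.23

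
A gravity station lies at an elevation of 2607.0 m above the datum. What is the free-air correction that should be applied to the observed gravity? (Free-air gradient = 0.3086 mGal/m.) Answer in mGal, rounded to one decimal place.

Free-air correction = 0.3086 × 2607.0 = 804.5 mGal

804.5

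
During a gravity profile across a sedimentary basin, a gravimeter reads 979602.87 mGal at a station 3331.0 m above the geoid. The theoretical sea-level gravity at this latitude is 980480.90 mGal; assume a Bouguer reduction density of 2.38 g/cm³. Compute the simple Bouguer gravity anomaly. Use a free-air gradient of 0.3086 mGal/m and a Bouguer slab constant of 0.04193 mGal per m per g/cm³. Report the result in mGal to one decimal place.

Free-air correction = 0.3086 × 3331.0 = 1027.95 mGal
Free-air anomaly = 979602.87 − 980480.90 + (1027.95) = 149.92 mGal
Bouguer slab correction = 0.04193 × 2.38 × 3331.0 = 332.41 mGal
Simple Bouguer anomaly = 149.92 − (332.41) = -182.49 mGal

-182.5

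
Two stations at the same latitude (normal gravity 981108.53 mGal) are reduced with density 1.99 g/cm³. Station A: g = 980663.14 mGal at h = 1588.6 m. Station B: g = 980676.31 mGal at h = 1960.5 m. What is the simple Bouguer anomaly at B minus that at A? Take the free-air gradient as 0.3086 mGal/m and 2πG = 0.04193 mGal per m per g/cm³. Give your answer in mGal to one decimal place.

Δg_SB(A) = 980663.14 − 981108.53 + 0.3086×1588.6 − 0.04193×1.99×1588.6 = -87.70 mGal
Δg_SB(B) = 980676.31 − 981108.53 + 0.3086×1960.5 − 0.04193×1.99×1960.5 = 9.20 mGal
Difference = 9.20 − (-87.70) = 96.90 mGal

96.9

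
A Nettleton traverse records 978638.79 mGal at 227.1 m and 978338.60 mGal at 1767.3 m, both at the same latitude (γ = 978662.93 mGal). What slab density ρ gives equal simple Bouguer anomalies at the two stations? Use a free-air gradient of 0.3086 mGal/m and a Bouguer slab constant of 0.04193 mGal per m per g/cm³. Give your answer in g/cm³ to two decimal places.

2.71

Δg_obs = 978338.60 − 978638.79 = -300.19 mGal over Δh = 1767.3 − 227.1 = 1540.2 m
Equal Bouguer anomalies ⇒ Δg_obs + (0.3086 − 0.04193ρ)·Δh = 0
0.3086 − 0.04193ρ = −Δg_obs/Δh = 0.19490
ρ = (0.3086 − 0.19490) / 0.04193 = 2.71 g/cm³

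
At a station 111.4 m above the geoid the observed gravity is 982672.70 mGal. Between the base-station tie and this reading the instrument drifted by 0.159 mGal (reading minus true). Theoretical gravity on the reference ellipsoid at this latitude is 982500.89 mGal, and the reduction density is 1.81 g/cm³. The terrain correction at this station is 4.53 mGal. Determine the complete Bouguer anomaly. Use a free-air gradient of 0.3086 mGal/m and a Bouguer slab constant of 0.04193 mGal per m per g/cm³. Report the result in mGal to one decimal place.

202.1

Drift-corrected reading = 982672.70 − (0.159) = 982672.541 mGal
Free-air correction = 0.3086 × 111.4 = 34.38 mGal
Free-air anomaly = 982672.541 − 982500.89 + (34.38) = 206.031 mGal
Bouguer slab correction = 0.04193 × 1.81 × 111.4 = 8.45 mGal
Simple Bouguer anomaly = 206.031 − (8.45) = 197.581 mGal
Complete Bouguer anomaly = 197.581 + 4.53 = 202.111 mGal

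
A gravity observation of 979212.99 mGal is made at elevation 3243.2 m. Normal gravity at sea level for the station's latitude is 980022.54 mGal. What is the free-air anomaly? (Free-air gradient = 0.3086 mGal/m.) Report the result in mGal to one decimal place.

191.3

Free-air correction = 0.3086 × 3243.2 = 1000.85 mGal
Free-air anomaly = 979212.99 − 980022.54 + (1000.85) = 191.30 mGal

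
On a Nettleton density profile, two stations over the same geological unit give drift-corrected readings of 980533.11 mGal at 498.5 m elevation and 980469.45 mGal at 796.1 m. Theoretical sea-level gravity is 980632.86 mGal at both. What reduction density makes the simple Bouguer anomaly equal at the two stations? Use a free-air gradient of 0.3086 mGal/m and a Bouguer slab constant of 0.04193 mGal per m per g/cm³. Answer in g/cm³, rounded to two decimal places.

2.26

Δg_obs = 980469.45 − 980533.11 = -63.66 mGal over Δh = 796.1 − 498.5 = 297.6 m
Equal Bouguer anomalies ⇒ Δg_obs + (0.3086 − 0.04193ρ)·Δh = 0
0.3086 − 0.04193ρ = −Δg_obs/Δh = 0.21391
ρ = (0.3086 − 0.21391) / 0.04193 = 2.26 g/cm³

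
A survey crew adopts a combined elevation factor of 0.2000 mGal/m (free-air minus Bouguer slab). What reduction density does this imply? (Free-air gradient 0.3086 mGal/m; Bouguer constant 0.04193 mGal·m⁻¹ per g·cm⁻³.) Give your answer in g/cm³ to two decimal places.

0.2000 = 0.3086 − 0.04193 × ρ
ρ = (0.3086 − 0.2000) / 0.04193 = 2.59 g/cm³

2.59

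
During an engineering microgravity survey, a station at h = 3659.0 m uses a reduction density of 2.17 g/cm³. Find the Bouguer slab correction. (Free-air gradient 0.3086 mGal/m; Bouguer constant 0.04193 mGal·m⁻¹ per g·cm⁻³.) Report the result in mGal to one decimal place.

Bouguer slab correction = 0.04193 × 2.17 × 3659.0 = 332.9 mGal

332.9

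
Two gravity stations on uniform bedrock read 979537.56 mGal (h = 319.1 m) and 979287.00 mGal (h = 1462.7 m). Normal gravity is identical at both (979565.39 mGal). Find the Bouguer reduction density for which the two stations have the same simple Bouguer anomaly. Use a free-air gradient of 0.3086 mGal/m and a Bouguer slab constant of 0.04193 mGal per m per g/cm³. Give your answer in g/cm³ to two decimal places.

Δg_obs = 979287.00 − 979537.56 = -250.56 mGal over Δh = 1462.7 − 319.1 = 1143.6 m
Equal Bouguer anomalies ⇒ Δg_obs + (0.3086 − 0.04193ρ)·Δh = 0
0.3086 − 0.04193ρ = −Δg_obs/Δh = 0.21910
ρ = (0.3086 − 0.21910) / 0.04193 = 2.13 g/cm³

2.13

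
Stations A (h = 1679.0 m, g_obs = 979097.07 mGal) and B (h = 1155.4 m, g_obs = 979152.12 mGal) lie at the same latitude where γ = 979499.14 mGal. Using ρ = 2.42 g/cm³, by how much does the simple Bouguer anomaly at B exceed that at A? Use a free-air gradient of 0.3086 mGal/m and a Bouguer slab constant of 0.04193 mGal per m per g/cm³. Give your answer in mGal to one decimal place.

-53.4

Δg_SB(A) = 979097.07 − 979499.14 + 0.3086×1679.0 − 0.04193×2.42×1679.0 = -54.30 mGal
Δg_SB(B) = 979152.12 − 979499.14 + 0.3086×1155.4 − 0.04193×2.42×1155.4 = -107.70 mGal
Difference = -107.70 − (-54.30) = -53.40 mGal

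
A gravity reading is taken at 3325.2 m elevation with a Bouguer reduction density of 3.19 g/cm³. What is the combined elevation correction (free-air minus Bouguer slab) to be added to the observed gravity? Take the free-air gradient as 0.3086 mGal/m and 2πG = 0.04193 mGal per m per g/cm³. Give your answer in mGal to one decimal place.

Combined gradient = 0.3086 − 0.04193 × 3.19 = 0.1748433 mGal/m
Combined elevation correction = 0.1748433 × 3325.2 = 581.4 mGal

581.4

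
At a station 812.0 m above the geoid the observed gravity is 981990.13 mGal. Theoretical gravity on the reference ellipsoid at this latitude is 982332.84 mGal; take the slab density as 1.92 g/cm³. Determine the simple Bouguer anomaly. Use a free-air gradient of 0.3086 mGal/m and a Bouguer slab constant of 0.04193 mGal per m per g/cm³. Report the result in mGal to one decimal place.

-157.5

Free-air correction = 0.3086 × 812.0 = 250.58 mGal
Free-air anomaly = 981990.13 − 982332.84 + (250.58) = -92.13 mGal
Bouguer slab correction = 0.04193 × 1.92 × 812.0 = 65.37 mGal
Simple Bouguer anomaly = -92.13 − (65.37) = -157.50 mGal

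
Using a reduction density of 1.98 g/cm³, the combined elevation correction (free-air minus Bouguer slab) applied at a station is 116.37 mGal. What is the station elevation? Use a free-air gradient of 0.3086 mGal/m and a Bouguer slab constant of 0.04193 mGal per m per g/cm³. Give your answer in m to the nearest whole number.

516

Combined gradient = 0.3086 − 0.04193 × 1.98 = 0.2255786 mGal/m
h = 116.37 / 0.2255786 = 515.87 m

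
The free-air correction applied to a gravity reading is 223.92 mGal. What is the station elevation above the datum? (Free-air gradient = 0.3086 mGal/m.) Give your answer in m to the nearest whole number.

h = 223.92 / 0.3086 = 725.60 m

726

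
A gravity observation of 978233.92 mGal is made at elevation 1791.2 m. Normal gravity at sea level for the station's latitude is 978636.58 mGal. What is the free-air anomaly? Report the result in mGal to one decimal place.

150.1

Free-air correction = 0.3086 × 1791.2 = 552.76 mGal
Free-air anomaly = 978233.92 − 978636.58 + (552.76) = 150.10 mGal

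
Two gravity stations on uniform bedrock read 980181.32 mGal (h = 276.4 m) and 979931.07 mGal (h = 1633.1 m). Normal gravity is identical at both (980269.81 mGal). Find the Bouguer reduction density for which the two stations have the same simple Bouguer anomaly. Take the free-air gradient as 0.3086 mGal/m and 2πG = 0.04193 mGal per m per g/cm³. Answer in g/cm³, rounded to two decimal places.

2.96

Δg_obs = 979931.07 − 980181.32 = -250.25 mGal over Δh = 1633.1 − 276.4 = 1356.7 m
Equal Bouguer anomalies ⇒ Δg_obs + (0.3086 − 0.04193ρ)·Δh = 0
0.3086 − 0.04193ρ = −Δg_obs/Δh = 0.18445
ρ = (0.3086 − 0.18445) / 0.04193 = 2.96 g/cm³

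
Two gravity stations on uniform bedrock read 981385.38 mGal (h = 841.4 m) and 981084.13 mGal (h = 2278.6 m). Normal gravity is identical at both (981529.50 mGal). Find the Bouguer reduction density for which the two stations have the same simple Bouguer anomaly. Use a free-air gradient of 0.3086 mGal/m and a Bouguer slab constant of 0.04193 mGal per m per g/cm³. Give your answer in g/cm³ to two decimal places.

Δg_obs = 981084.13 − 981385.38 = -301.25 mGal over Δh = 2278.6 − 841.4 = 1437.2 m
Equal Bouguer anomalies ⇒ Δg_obs + (0.3086 − 0.04193ρ)·Δh = 0
0.3086 − 0.04193ρ = −Δg_obs/Δh = 0.20961
ρ = (0.3086 − 0.20961) / 0.04193 = 2.36 g/cm³

2.36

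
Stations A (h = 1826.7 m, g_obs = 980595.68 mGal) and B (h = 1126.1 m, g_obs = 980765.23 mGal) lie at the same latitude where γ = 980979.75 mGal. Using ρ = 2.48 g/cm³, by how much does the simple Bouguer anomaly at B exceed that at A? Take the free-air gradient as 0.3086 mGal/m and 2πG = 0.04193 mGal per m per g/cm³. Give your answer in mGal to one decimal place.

26.2

Δg_SB(A) = 980595.68 − 980979.75 + 0.3086×1826.7 − 0.04193×2.48×1826.7 = -10.30 mGal
Δg_SB(B) = 980765.23 − 980979.75 + 0.3086×1126.1 − 0.04193×2.48×1126.1 = 15.90 mGal
Difference = 15.90 − (-10.30) = 26.20 mGal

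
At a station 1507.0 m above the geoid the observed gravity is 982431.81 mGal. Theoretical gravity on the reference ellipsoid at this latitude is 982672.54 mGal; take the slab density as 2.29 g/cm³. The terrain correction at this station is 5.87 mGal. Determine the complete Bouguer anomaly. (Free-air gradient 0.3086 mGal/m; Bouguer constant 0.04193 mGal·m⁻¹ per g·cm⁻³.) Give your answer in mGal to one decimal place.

Free-air correction = 0.3086 × 1507.0 = 465.06 mGal
Free-air anomaly = 982431.81 − 982672.54 + (465.06) = 224.33 mGal
Bouguer slab correction = 0.04193 × 2.29 × 1507.0 = 144.70 mGal
Simple Bouguer anomaly = 224.33 − (144.70) = 79.63 mGal
Complete Bouguer anomaly = 79.63 + 5.87 = 85.50 mGal

85.5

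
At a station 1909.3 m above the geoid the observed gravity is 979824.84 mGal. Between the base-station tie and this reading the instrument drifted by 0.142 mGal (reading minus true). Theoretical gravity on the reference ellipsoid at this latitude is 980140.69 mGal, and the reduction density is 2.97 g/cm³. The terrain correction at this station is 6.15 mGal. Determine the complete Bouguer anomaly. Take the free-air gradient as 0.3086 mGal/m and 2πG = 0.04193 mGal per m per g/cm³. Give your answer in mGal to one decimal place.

41.6

Drift-corrected reading = 979824.84 − (0.142) = 979824.698 mGal
Free-air correction = 0.3086 × 1909.3 = 589.21 mGal
Free-air anomaly = 979824.698 − 980140.69 + (589.21) = 273.218 mGal
Bouguer slab correction = 0.04193 × 2.97 × 1909.3 = 237.77 mGal
Simple Bouguer anomaly = 273.218 − (237.77) = 35.448 mGal
Complete Bouguer anomaly = 35.448 + 6.15 = 41.598 mGal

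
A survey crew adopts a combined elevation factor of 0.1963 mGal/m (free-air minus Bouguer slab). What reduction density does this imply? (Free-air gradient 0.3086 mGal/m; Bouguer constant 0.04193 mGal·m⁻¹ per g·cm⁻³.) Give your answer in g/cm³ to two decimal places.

0.1963 = 0.3086 − 0.04193 × ρ
ρ = (0.3086 − 0.1963) / 0.04193 = 2.68 g/cm³

2.68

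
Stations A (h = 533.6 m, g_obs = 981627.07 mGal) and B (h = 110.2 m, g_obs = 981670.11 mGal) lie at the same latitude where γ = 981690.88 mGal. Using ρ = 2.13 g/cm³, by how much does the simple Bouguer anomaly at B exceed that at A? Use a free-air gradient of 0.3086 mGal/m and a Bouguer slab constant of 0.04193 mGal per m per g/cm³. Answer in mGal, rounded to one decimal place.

Δg_SB(A) = 981627.07 − 981690.88 + 0.3086×533.6 − 0.04193×2.13×533.6 = 53.20 mGal
Δg_SB(B) = 981670.11 − 981690.88 + 0.3086×110.2 − 0.04193×2.13×110.2 = 3.40 mGal
Difference = 3.40 − (53.20) = -49.80 mGal

-49.8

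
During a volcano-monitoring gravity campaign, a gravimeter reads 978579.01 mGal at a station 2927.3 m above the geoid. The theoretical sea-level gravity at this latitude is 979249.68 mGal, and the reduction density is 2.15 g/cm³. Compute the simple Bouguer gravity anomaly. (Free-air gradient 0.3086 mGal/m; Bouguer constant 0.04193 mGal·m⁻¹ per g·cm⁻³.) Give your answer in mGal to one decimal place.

Free-air correction = 0.3086 × 2927.3 = 903.36 mGal
Free-air anomaly = 978579.01 − 979249.68 + (903.36) = 232.69 mGal
Bouguer slab correction = 0.04193 × 2.15 × 2927.3 = 263.89 mGal
Simple Bouguer anomaly = 232.69 − (263.89) = -31.20 mGal

-31.2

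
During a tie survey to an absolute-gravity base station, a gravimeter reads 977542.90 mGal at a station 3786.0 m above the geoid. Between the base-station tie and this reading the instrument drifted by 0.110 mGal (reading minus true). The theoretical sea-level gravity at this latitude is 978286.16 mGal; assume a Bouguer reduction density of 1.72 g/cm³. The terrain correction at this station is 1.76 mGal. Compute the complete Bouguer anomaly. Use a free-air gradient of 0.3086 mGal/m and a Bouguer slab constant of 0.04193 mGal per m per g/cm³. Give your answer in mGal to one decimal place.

Drift-corrected reading = 977542.90 − (0.110) = 977542.790 mGal
Free-air correction = 0.3086 × 3786.0 = 1168.36 mGal
Free-air anomaly = 977542.790 − 978286.16 + (1168.36) = 424.990 mGal
Bouguer slab correction = 0.04193 × 1.72 × 3786.0 = 273.04 mGal
Simple Bouguer anomaly = 424.990 − (273.04) = 151.950 mGal
Complete Bouguer anomaly = 151.950 + 1.76 = 153.710 mGal

153.7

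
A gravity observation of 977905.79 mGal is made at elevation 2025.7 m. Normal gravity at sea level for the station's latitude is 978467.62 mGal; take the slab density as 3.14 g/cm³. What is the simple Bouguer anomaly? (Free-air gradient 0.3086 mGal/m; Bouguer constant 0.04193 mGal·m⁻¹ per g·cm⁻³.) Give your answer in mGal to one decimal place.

Free-air correction = 0.3086 × 2025.7 = 625.13 mGal
Free-air anomaly = 977905.79 − 978467.62 + (625.13) = 63.30 mGal
Bouguer slab correction = 0.04193 × 3.14 × 2025.7 = 266.70 mGal
Simple Bouguer anomaly = 63.30 − (266.70) = -203.40 mGal

-203.4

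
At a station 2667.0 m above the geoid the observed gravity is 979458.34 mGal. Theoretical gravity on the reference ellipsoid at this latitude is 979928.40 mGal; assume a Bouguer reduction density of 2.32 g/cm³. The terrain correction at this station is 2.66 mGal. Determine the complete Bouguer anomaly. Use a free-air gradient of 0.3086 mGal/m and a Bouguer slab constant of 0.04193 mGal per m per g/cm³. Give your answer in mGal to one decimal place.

96.2

Free-air correction = 0.3086 × 2667.0 = 823.04 mGal
Free-air anomaly = 979458.34 − 979928.40 + (823.04) = 352.98 mGal
Bouguer slab correction = 0.04193 × 2.32 × 2667.0 = 259.44 mGal
Simple Bouguer anomaly = 352.98 − (259.44) = 93.54 mGal
Complete Bouguer anomaly = 93.54 + 2.66 = 96.20 mGal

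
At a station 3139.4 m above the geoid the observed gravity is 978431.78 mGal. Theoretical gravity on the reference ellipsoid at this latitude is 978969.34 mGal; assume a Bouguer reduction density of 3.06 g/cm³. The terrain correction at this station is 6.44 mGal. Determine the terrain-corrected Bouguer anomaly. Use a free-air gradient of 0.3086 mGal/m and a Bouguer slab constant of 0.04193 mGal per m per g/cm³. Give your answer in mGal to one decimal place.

Free-air correction = 0.3086 × 3139.4 = 968.82 mGal
Free-air anomaly = 978431.78 − 978969.34 + (968.82) = 431.26 mGal
Bouguer slab correction = 0.04193 × 3.06 × 3139.4 = 402.80 mGal
Simple Bouguer anomaly = 431.26 − (402.80) = 28.46 mGal
Complete Bouguer anomaly = 28.46 + 6.44 = 34.90 mGal

34.9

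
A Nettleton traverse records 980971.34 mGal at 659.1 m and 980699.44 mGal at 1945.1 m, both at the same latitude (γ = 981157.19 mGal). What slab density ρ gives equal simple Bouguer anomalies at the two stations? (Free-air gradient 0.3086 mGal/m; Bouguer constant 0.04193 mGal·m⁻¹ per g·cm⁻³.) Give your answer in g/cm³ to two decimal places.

Δg_obs = 980699.44 − 980971.34 = -271.90 mGal over Δh = 1945.1 − 659.1 = 1286.0 m
Equal Bouguer anomalies ⇒ Δg_obs + (0.3086 − 0.04193ρ)·Δh = 0
0.3086 − 0.04193ρ = −Δg_obs/Δh = 0.21143
ρ = (0.3086 − 0.21143) / 0.04193 = 2.32 g/cm³

2.32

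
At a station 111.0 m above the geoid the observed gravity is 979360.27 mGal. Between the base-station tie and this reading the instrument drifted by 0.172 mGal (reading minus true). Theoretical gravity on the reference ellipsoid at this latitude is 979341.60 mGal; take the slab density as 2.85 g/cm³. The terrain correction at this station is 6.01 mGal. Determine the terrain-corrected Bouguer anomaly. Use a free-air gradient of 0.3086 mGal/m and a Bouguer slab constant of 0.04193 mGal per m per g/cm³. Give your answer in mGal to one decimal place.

Drift-corrected reading = 979360.27 − (0.172) = 979360.098 mGal
Free-air correction = 0.3086 × 111.0 = 34.25 mGal
Free-air anomaly = 979360.098 − 979341.60 + (34.25) = 52.748 mGal
Bouguer slab correction = 0.04193 × 2.85 × 111.0 = 13.26 mGal
Simple Bouguer anomaly = 52.748 − (13.26) = 39.488 mGal
Complete Bouguer anomaly = 39.488 + 6.01 = 45.498 mGal

45.5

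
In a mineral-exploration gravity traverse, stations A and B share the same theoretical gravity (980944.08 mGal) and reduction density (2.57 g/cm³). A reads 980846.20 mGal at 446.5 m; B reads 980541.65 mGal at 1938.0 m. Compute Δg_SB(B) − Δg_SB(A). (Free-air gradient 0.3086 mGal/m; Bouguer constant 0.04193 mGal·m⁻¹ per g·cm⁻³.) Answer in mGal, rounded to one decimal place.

Δg_SB(A) = 980846.20 − 980944.08 + 0.3086×446.5 − 0.04193×2.57×446.5 = -8.20 mGal
Δg_SB(B) = 980541.65 − 980944.08 + 0.3086×1938.0 − 0.04193×2.57×1938.0 = -13.20 mGal
Difference = -13.20 − (-8.20) = -5.00 mGal

-5.0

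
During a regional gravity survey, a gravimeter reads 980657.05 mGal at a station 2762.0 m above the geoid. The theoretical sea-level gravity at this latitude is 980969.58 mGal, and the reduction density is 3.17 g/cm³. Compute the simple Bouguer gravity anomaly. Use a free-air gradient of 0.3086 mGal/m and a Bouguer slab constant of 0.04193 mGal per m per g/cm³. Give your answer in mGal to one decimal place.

172.7

Free-air correction = 0.3086 × 2762.0 = 852.35 mGal
Free-air anomaly = 980657.05 − 980969.58 + (852.35) = 539.82 mGal
Bouguer slab correction = 0.04193 × 3.17 × 2762.0 = 367.12 mGal
Simple Bouguer anomaly = 539.82 − (367.12) = 172.70 mGal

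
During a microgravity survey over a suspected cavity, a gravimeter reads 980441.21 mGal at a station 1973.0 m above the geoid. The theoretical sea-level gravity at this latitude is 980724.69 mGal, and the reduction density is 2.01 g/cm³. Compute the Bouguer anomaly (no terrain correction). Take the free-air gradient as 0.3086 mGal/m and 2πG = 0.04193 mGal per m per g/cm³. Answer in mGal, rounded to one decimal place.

159.1

Free-air correction = 0.3086 × 1973.0 = 608.87 mGal
Free-air anomaly = 980441.21 − 980724.69 + (608.87) = 325.39 mGal
Bouguer slab correction = 0.04193 × 2.01 × 1973.0 = 166.28 mGal
Simple Bouguer anomaly = 325.39 − (166.28) = 159.11 mGal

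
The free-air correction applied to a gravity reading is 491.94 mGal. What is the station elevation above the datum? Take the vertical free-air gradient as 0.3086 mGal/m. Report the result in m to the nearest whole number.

1594

h = 491.94 / 0.3086 = 1594.10 m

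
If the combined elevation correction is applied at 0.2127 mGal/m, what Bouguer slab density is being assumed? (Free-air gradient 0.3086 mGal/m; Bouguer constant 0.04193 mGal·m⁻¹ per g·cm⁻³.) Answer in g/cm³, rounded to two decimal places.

2.29

0.2127 = 0.3086 − 0.04193 × ρ
ρ = (0.3086 − 0.2127) / 0.04193 = 2.29 g/cm³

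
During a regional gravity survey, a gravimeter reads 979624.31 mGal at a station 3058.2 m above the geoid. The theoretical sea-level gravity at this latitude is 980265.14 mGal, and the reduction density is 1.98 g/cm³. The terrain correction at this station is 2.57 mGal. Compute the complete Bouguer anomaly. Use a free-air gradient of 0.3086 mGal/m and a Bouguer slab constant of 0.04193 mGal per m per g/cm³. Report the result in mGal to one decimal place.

51.6

Free-air correction = 0.3086 × 3058.2 = 943.76 mGal
Free-air anomaly = 979624.31 − 980265.14 + (943.76) = 302.93 mGal
Bouguer slab correction = 0.04193 × 1.98 × 3058.2 = 253.90 mGal
Simple Bouguer anomaly = 302.93 − (253.90) = 49.03 mGal
Complete Bouguer anomaly = 49.03 + 2.57 = 51.60 mGal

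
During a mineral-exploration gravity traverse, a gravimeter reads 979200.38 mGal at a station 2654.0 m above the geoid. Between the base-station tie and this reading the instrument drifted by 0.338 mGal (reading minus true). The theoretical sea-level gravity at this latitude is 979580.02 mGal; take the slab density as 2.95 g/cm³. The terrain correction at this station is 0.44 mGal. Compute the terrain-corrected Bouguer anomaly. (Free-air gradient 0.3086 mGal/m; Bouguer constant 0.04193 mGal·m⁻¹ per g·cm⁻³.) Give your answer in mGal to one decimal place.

Drift-corrected reading = 979200.38 − (0.338) = 979200.042 mGal
Free-air correction = 0.3086 × 2654.0 = 819.02 mGal
Free-air anomaly = 979200.042 − 979580.02 + (819.02) = 439.042 mGal
Bouguer slab correction = 0.04193 × 2.95 × 2654.0 = 328.28 mGal
Simple Bouguer anomaly = 439.042 − (328.28) = 110.762 mGal
Complete Bouguer anomaly = 110.762 + 0.44 = 111.202 mGal

111.2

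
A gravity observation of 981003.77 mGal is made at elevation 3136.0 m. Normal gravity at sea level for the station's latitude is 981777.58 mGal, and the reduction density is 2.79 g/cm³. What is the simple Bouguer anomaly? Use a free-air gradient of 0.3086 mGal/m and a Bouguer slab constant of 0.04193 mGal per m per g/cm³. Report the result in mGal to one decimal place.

-172.9

Free-air correction = 0.3086 × 3136.0 = 967.77 mGal
Free-air anomaly = 981003.77 − 981777.58 + (967.77) = 193.96 mGal
Bouguer slab correction = 0.04193 × 2.79 × 3136.0 = 366.86 mGal
Simple Bouguer anomaly = 193.96 − (366.86) = -172.90 mGal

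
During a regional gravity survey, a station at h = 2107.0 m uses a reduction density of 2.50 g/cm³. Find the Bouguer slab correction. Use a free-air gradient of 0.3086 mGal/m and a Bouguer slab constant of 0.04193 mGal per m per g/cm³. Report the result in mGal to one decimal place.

220.9

Bouguer slab correction = 0.04193 × 2.50 × 2107.0 = 220.9 mGal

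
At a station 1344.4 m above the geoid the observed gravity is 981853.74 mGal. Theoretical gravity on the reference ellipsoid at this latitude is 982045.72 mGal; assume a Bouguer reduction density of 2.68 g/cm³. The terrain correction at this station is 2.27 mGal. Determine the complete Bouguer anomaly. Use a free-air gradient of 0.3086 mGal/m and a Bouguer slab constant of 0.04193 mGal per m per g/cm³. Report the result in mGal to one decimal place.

74.1

Free-air correction = 0.3086 × 1344.4 = 414.88 mGal
Free-air anomaly = 981853.74 − 982045.72 + (414.88) = 222.90 mGal
Bouguer slab correction = 0.04193 × 2.68 × 1344.4 = 151.07 mGal
Simple Bouguer anomaly = 222.90 − (151.07) = 71.83 mGal
Complete Bouguer anomaly = 71.83 + 2.27 = 74.10 mGal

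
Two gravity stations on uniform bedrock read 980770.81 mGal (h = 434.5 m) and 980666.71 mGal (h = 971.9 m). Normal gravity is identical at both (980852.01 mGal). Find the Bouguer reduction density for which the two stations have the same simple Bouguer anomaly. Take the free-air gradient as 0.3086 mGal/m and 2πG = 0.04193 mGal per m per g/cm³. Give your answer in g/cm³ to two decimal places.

Δg_obs = 980666.71 − 980770.81 = -104.10 mGal over Δh = 971.9 − 434.5 = 537.4 m
Equal Bouguer anomalies ⇒ Δg_obs + (0.3086 − 0.04193ρ)·Δh = 0
0.3086 − 0.04193ρ = −Δg_obs/Δh = 0.19371
ρ = (0.3086 − 0.19371) / 0.04193 = 2.74 g/cm³

2.74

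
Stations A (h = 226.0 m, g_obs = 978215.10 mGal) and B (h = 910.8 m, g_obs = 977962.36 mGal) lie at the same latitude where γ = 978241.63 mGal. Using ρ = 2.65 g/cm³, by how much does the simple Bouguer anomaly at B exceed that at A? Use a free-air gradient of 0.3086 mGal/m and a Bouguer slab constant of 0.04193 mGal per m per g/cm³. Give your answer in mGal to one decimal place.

Δg_SB(A) = 978215.10 − 978241.63 + 0.3086×226.0 − 0.04193×2.65×226.0 = 18.10 mGal
Δg_SB(B) = 977962.36 − 978241.63 + 0.3086×910.8 − 0.04193×2.65×910.8 = -99.40 mGal
Difference = -99.40 − (18.10) = -117.50 mGal

-117.5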